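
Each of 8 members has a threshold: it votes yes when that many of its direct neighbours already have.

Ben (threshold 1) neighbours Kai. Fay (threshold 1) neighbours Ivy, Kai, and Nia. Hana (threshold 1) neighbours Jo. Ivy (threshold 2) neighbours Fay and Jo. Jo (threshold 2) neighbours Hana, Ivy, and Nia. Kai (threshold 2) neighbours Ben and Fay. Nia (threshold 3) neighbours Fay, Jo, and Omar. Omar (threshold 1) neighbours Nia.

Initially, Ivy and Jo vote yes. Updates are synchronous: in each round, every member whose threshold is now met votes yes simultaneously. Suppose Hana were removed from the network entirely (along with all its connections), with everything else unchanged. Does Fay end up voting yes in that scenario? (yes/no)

yes

With Hana removed:
Round 1 — Ivy, Jo vote yes (initial).
Round 2 — checking thresholds:
  Fay: 1 of 3 neighbours ≥ 1, votes yes.
  Nia: 1 of 3 neighbours < 3, below threshold.
Round 3 — no new yes votes; cascade stops.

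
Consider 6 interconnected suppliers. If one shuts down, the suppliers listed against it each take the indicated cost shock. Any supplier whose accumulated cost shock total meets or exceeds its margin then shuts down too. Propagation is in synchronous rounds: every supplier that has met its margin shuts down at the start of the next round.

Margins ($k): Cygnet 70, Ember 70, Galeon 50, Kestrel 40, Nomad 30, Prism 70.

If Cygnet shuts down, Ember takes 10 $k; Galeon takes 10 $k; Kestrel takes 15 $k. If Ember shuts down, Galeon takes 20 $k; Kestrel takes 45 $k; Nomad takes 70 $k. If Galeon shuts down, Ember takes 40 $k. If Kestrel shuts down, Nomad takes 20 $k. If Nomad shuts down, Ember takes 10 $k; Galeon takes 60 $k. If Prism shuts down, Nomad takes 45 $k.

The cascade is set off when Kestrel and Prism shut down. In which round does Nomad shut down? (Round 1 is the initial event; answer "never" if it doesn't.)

Round 1 — Kestrel, Prism shut down (initial).
  Nomad: +20+45 → 65 ≥ 30
Round 2 — Nomad shuts down.
  Ember: +10 → 10 < 70
  Galeon: +60 → 60 ≥ 50
Round 3 — Galeon shuts down.
  Ember: +40 → 50 < 70
No further shutdowns.

2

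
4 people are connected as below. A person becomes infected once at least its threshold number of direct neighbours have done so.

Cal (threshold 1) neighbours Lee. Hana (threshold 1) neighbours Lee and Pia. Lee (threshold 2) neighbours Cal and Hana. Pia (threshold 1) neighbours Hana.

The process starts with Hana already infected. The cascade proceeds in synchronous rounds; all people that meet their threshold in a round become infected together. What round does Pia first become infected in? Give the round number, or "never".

2

Round 1 — Hana becomes infected (initial).
Round 2 — checking thresholds:
  Lee: 1 of 2 neighbours < 2, below threshold.
  Pia: 1 of 1 neighbours ≥ 1, becomes infected.
Round 3 — no new infections; cascade stops.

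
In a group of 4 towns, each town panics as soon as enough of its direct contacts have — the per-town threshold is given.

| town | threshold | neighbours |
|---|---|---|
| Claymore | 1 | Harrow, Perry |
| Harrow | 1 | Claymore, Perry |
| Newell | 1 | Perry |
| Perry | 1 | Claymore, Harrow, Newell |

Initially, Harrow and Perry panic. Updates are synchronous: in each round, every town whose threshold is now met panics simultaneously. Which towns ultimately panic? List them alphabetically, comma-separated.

Claymore, Harrow, Newell, Perry

Round 1 — Harrow, Perry panic (initial).
Round 2 — checking thresholds:
  Claymore: 2 of 2 neighbours ≥ 1, panics.
  Newell: 1 of 1 neighbours ≥ 1, panics.
Round 3 — no new panics; cascade stops.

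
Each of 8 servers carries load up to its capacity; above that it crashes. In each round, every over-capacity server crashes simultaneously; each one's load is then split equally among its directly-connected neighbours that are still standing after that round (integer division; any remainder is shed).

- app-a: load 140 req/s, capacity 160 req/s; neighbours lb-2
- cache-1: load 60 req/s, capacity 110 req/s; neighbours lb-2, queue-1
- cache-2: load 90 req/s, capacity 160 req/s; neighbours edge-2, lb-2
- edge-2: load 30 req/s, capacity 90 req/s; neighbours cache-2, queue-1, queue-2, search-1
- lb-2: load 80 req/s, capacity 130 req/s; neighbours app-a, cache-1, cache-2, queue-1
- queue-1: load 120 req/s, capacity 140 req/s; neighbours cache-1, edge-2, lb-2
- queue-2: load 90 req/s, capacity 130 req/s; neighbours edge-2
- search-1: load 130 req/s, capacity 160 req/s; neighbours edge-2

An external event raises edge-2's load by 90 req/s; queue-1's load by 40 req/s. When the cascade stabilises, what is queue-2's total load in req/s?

Round 1 — edge-2 at 120 > 90; queue-1 at 160 > 140. edge-2, queue-1 crash.
  edge-2 sheds 120 req/s to cache-2, queue-2, search-1: 40 each.
    cache-2: 90+40 = 130 ≤ 160
    queue-2: 90+40 = 130 ≤ 130
    search-1: 130+40 = 170 > 160
  queue-1 sheds 160 req/s to cache-1, lb-2: 80 each.
    cache-1: 60+80 = 140 > 110
    lb-2: 80+80 = 160 > 130
Round 2 — cache-1, lb-2, search-1 crash.
  cache-1 sheds 140 req/s: no online neighbours, lost.
  lb-2 sheds 160 req/s to app-a, cache-2: 80 each.
    app-a: 140+80 = 220 > 160
    cache-2: 130+80 = 210 > 160
  search-1 sheds 170 req/s: no online neighbours, lost.
Round 3 — app-a, cache-2 crash.
  app-a sheds 220 req/s: no online neighbours, lost.
  cache-2 sheds 210 req/s: no online neighbours, lost.
No further crashes.

130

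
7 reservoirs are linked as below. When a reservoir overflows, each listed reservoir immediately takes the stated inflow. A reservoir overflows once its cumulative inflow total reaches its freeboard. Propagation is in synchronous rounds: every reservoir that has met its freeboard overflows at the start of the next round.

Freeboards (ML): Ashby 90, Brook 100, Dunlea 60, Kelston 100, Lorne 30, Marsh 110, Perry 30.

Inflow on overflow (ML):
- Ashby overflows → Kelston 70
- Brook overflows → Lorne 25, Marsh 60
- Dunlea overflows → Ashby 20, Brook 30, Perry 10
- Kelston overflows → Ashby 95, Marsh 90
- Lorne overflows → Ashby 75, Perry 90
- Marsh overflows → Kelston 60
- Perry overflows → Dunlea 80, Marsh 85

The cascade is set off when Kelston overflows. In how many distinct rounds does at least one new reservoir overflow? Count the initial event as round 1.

2

Round 1 — Kelston overflows (initial).
  Ashby: +95 → 95 ≥ 90
  Marsh: +90 → 90 < 110
Round 2 — Ashby overflows.
No further overflows.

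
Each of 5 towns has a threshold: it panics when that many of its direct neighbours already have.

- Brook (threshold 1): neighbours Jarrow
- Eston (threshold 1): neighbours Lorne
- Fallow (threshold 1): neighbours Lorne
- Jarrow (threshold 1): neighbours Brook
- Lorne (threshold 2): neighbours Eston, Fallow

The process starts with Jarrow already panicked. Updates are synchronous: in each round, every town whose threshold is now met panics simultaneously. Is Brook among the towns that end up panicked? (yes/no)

yes

Round 1 — Jarrow panics (initial).
Round 2 — checking thresholds:
  Brook: 1 of 1 neighbours ≥ 1, panics.
Round 3 — no new panics; cascade stops.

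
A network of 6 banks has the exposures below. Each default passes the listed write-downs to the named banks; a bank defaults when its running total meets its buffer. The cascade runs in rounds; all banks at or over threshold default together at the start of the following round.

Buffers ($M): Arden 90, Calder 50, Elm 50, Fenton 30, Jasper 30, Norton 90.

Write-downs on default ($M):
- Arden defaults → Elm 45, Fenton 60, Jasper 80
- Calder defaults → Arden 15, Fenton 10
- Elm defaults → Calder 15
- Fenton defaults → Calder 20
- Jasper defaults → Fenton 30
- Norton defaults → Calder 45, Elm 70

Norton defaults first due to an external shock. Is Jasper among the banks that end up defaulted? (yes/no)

no

Round 1 — Norton defaults (initial).
  Calder: +45 → 45 < 50
  Elm: +70 → 70 ≥ 50
Round 2 — Elm defaults.
  Calder: +15 → 60 ≥ 50
Round 3 — Calder defaults.
  Arden: +15 → 15 < 90
  Fenton: +10 → 10 < 30
No further defaults.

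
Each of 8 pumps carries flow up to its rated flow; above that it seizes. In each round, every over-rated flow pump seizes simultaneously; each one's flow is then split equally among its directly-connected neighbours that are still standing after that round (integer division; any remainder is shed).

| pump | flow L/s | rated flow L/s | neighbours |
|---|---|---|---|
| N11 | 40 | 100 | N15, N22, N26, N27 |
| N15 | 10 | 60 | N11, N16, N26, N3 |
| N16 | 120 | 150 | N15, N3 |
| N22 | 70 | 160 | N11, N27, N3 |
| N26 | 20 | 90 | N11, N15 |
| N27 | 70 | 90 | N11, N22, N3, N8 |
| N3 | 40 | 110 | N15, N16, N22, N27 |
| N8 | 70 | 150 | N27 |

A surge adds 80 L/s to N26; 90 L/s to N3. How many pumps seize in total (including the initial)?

Round 1 — N26 at 100 > 90; N3 at 130 > 110. N26, N3 seize.
  N26 sheds 100 L/s to N11, N15: 50 each.
    N11: 40+50 = 90 ≤ 100
    N15: 10+50 = 60 ≤ 60
  N3 sheds 130 L/s to N15, N16, N22, N27: 32 each (2 lost).
    N15: 60+32 = 92 > 60
    N16: 120+32 = 152 > 150
    N22: 70+32 = 102 ≤ 160
    N27: 70+32 = 102 > 90
Round 2 — N15, N16, N27 seize.
  N15 sheds 92 L/s to N11: 92 each.
    N11: 90+92 = 182 > 100
  N16 sheds 152 L/s: no online neighbours, lost.
  N27 sheds 102 L/s to N11, N22, N8: 34 each.
    N11: 182+34 = 216 > 100
    N22: 102+34 = 136 ≤ 160
    N8: 70+34 = 104 ≤ 150
Round 3 — N11 seizes.
  N11 sheds 216 L/s to N22: 216 each.
    N22: 136+216 = 352 > 160
Round 4 — N22 seizes.
  N22 sheds 352 L/s: no online neighbours, lost.
No further seizures.

7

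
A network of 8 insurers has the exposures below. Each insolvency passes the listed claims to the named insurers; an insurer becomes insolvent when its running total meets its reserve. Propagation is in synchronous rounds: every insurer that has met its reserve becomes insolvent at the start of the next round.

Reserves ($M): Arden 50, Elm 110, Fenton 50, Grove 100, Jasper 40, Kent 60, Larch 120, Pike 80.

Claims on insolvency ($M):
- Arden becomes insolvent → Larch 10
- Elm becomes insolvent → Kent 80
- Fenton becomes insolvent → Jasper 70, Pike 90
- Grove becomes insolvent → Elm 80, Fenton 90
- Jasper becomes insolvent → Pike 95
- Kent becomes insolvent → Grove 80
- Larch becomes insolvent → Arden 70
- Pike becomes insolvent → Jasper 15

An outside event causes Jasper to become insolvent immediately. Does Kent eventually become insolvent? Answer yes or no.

Round 1 — Jasper becomes insolvent (initial).
  Pike: +95 → 95 ≥ 80
Round 2 — Pike becomes insolvent.
No further insolvencies.

no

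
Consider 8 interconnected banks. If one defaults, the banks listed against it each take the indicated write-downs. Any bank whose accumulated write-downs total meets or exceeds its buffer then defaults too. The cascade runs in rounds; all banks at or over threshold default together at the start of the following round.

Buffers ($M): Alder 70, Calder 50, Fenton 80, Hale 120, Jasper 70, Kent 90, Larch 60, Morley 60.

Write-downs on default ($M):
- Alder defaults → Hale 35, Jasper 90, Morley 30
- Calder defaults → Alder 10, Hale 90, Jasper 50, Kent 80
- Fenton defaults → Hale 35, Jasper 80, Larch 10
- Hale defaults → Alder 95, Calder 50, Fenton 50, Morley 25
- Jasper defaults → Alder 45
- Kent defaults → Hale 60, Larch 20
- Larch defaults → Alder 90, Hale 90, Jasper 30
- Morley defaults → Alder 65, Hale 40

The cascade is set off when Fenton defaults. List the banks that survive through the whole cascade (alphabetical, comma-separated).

Alder, Calder, Hale, Kent, Larch, Morley

Round 1 — Fenton defaults (initial).
  Hale: +35 → 35 < 120
  Jasper: +80 → 80 ≥ 70
  Larch: +10 → 10 < 60
Round 2 — Jasper defaults.
  Alder: +45 → 45 < 70
No further defaults.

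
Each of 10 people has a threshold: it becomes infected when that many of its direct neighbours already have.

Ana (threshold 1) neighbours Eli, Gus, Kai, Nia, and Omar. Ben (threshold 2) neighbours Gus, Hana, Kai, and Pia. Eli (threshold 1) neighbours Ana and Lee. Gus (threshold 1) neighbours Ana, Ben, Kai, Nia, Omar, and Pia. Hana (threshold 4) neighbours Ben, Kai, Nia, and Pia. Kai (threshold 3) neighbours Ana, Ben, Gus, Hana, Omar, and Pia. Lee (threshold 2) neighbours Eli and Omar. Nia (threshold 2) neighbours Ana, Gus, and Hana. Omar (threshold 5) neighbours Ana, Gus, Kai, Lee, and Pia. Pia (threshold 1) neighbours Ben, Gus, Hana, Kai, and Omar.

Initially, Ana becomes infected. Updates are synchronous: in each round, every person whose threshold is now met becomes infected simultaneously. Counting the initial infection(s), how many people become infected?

Round 1 — Ana becomes infected (initial).
Round 2 — checking thresholds:
  Eli: 1 of 2 neighbours ≥ 1, becomes infected.
  Gus: 1 of 6 neighbours ≥ 1, becomes infected.
  Kai: 1 of 6 neighbours < 3, not yet.
  Nia: 1 of 3 neighbours < 2, not yet.
  Omar: 1 of 5 neighbours < 5, not yet.
Round 3 — checking thresholds:
  Ben: 1 of 4 neighbours < 2, not yet.
  Kai: 2 of 6 neighbours < 3, not yet.
  Lee: 1 of 2 neighbours < 2, not yet.
  Nia: 2 of 3 neighbours ≥ 2, becomes infected.
  Omar: 2 of 5 neighbours < 5, not yet.
  Pia: 1 of 5 neighbours ≥ 1, becomes infected.
Round 4 — checking thresholds:
  Ben: 2 of 4 neighbours ≥ 2, becomes infected.
  Hana: 2 of 4 neighbours < 4, not yet.
  Kai: 3 of 6 neighbours ≥ 3, becomes infected.
  Lee: 1 of 2 neighbours < 2, not yet.
  Omar: 3 of 5 neighbours < 5, not yet.
Round 5 — checking thresholds:
  Hana: 4 of 4 neighbours ≥ 4, becomes infected.
  Lee: 1 of 2 neighbours < 2, not yet.
  Omar: 4 of 5 neighbours < 5, not yet.
Round 6 — no new infections; cascade stops.

8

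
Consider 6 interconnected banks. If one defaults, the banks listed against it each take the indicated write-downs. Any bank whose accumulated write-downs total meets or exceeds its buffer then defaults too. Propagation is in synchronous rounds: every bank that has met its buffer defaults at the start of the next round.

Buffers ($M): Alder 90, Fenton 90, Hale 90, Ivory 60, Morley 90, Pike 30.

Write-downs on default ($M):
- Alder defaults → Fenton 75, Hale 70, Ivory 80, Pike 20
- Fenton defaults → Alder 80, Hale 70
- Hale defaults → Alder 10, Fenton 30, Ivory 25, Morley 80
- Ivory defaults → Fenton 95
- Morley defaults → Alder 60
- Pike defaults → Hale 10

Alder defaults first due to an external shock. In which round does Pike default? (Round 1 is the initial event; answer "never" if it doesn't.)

Round 1 — Alder defaults (initial).
  Fenton: +75 → 75 < 90
  Hale: +70 → 70 < 90
  Ivory: +80 → 80 ≥ 60
  Pike: +20 → 20 < 30
Round 2 — Ivory defaults.
  Fenton: +95 → 170 ≥ 90
Round 3 — Fenton defaults.
  Hale: +70 → 140 ≥ 90
Round 4 — Hale defaults.
  Morley: +80 → 80 < 90
No further defaults.

never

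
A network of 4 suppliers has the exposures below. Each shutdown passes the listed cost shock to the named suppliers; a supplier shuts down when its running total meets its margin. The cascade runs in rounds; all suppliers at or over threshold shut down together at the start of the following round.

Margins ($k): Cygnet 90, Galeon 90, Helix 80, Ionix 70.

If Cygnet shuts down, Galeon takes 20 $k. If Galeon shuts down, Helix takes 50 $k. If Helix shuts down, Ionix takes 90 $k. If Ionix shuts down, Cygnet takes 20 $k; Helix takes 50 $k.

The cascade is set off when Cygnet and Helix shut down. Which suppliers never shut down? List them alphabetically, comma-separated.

Galeon

Round 1 — Cygnet, Helix shut down (initial).
  Galeon: +20 → 20 < 90
  Ionix: +90 → 90 ≥ 70
Round 2 — Ionix shuts down.
No further shutdowns.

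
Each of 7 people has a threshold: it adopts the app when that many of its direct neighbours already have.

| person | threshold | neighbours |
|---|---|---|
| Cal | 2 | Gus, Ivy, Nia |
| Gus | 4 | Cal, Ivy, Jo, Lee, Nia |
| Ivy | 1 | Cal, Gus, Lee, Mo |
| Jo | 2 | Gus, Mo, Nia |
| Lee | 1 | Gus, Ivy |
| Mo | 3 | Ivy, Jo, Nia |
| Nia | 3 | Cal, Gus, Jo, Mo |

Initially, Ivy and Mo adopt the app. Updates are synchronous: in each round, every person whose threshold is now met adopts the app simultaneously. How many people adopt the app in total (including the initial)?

3

Round 1 — Ivy, Mo adopt the app (initial).
Round 2 — checking thresholds:
  Cal: 1 of 3 neighbours < 2, holds.
  Gus: 1 of 5 neighbours < 4, holds.
  Jo: 1 of 3 neighbours < 2, holds.
  Lee: 1 of 2 neighbours ≥ 1, adopts the app.
  Nia: 1 of 4 neighbours < 3, holds.
Round 3 — no new adoptions; cascade stops.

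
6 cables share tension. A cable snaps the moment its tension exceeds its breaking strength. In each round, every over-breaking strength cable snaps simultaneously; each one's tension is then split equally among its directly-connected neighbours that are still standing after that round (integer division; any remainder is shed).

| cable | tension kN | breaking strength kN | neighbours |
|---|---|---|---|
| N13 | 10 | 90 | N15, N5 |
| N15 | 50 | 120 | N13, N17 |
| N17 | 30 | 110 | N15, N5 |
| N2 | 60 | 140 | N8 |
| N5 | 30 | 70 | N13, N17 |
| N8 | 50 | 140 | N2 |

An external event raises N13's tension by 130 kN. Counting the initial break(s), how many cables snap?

Round 1 — N13 at 140 > 90. N13 snaps.
  N13 sheds 140 kN to N15, N5: 70 each.
    N15: 50+70 = 120 ≤ 120
    N5: 30+70 = 100 > 70
Round 2 — N5 snaps.
  N5 sheds 100 kN to N17: 100 each.
    N17: 30+100 = 130 > 110
Round 3 — N17 snaps.
  N17 sheds 130 kN to N15: 130 each.
    N15: 120+130 = 250 > 120
Round 4 — N15 snaps.
  N15 sheds 250 kN: no online neighbours, lost.
No further breaks.

4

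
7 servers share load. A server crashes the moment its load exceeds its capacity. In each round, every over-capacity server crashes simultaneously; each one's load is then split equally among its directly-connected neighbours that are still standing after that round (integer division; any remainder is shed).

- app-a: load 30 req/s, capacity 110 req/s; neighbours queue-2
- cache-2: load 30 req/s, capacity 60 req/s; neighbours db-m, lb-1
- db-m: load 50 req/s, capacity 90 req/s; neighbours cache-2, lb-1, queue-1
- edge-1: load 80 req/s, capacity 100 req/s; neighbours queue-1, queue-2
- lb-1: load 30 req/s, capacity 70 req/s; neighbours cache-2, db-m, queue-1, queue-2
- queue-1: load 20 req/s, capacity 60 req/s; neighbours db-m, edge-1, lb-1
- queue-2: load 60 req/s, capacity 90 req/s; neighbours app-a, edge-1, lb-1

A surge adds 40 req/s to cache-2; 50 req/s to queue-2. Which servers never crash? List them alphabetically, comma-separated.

app-a

Round 1 — cache-2 at 70 > 60; queue-2 at 110 > 90. cache-2, queue-2 crash.
  cache-2 sheds 70 req/s to db-m, lb-1: 35 each.
    db-m: 50+35 = 85 ≤ 90
    lb-1: 30+35 = 65 ≤ 70
  queue-2 sheds 110 req/s to app-a, edge-1, lb-1: 36 each (2 lost).
    app-a: 30+36 = 66 ≤ 110
    edge-1: 80+36 = 116 > 100
    lb-1: 65+36 = 101 > 70
Round 2 — edge-1, lb-1 crash.
  edge-1 sheds 116 req/s to queue-1: 116 each.
    queue-1: 20+116 = 136 > 60
  lb-1 sheds 101 req/s to db-m, queue-1: 50 each (1 lost).
    db-m: 85+50 = 135 > 90
    queue-1: 136+50 = 186 > 60
Round 3 — db-m, queue-1 crash.
  db-m sheds 135 req/s: no online neighbours, lost.
  queue-1 sheds 186 req/s: no online neighbours, lost.
No further crashes.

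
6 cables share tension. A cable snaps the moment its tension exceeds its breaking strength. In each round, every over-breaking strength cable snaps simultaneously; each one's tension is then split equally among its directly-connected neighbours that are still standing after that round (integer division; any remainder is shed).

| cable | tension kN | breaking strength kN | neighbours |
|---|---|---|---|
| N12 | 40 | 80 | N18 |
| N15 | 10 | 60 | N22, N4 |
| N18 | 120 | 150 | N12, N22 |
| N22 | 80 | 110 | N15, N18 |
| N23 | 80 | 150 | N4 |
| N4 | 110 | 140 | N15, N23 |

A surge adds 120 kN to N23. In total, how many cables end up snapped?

6

Round 1 — N23 at 200 > 150. N23 snaps.
  N23 sheds 200 kN to N4: 200 each.
    N4: 110+200 = 310 > 140
Round 2 — N4 snaps.
  N4 sheds 310 kN to N15: 310 each.
    N15: 10+310 = 320 > 60
Round 3 — N15 snaps.
  N15 sheds 320 kN to N22: 320 each.
    N22: 80+320 = 400 > 110
Round 4 — N22 snaps.
  N22 sheds 400 kN to N18: 400 each.
    N18: 120+400 = 520 > 150
Round 5 — N18 snaps.
  N18 sheds 520 kN to N12: 520 each.
    N12: 40+520 = 560 > 80
Round 6 — N12 snaps.
  N12 sheds 560 kN: no online neighbours, lost.
No further breaks.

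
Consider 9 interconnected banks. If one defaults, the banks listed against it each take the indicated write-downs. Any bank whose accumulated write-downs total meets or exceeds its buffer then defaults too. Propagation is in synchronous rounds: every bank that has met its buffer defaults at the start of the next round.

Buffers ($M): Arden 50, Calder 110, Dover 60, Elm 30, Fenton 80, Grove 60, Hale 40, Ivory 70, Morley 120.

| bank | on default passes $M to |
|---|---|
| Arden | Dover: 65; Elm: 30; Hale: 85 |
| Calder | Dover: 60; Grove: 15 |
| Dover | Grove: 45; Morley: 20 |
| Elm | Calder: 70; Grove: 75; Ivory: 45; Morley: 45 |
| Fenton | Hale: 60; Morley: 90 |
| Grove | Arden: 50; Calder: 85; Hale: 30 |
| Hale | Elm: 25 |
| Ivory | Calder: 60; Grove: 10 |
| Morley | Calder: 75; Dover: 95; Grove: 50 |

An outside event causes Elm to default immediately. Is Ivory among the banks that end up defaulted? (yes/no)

Round 1 — Elm defaults (initial).
  Calder: +70 → 70 < 110
  Grove: +75 → 75 ≥ 60
  Ivory: +45 → 45 < 70
  Morley: +45 → 45 < 120
Round 2 — Grove defaults.
  Arden: +50 → 50 ≥ 50
  Calder: +85 → 155 ≥ 110
  Hale: +30 → 30 < 40
Round 3 — Arden, Calder default.
  Dover: +65+60 → 125 ≥ 60
  Hale: +85 → 115 ≥ 40
Round 4 — Dover, Hale default.
  Morley: +20 → 65 < 120
No further defaults.

no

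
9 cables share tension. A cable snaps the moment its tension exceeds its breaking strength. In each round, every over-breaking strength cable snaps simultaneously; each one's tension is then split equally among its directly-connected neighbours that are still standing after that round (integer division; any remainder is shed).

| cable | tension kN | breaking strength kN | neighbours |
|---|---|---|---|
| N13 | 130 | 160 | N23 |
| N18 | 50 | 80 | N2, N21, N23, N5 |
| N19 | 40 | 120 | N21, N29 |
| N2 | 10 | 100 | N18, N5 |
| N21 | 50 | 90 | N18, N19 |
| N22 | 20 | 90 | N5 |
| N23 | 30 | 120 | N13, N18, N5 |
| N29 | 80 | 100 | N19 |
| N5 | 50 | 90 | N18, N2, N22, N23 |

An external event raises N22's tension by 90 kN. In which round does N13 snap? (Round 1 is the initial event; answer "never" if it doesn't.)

Round 1 — N22 at 110 > 90. N22 snaps.
  N22 sheds 110 kN to N5: 110 each.
    N5: 50+110 = 160 > 90
Round 2 — N5 snaps.
  N5 sheds 160 kN to N18, N2, N23: 53 each (1 lost).
    N18: 50+53 = 103 > 80
    N2: 10+53 = 63 ≤ 100
    N23: 30+53 = 83 ≤ 120
Round 3 — N18 snaps.
  N18 sheds 103 kN to N2, N21, N23: 34 each (1 lost).
    N2: 63+34 = 97 ≤ 100
    N21: 50+34 = 84 ≤ 90
    N23: 83+34 = 117 ≤ 120
No further breaks.

never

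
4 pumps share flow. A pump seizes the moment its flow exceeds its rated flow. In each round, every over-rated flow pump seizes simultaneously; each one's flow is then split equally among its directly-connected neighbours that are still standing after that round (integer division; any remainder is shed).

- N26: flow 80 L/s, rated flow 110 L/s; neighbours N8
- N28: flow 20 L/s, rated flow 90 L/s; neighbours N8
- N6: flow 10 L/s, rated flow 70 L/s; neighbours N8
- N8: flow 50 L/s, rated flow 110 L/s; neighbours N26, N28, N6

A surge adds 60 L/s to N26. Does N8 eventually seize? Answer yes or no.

yes

Round 1 — N26 at 140 > 110. N26 seizes.
  N26 sheds 140 L/s to N8: 140 each.
    N8: 50+140 = 190 > 110
Round 2 — N8 seizes.
  N8 sheds 190 L/s to N28, N6: 95 each.
    N28: 20+95 = 115 > 90
    N6: 10+95 = 105 > 70
Round 3 — N28, N6 seize.
  N28 sheds 115 L/s: no online neighbours, lost.
  N6 sheds 105 L/s: no online neighbours, lost.
No further seizures.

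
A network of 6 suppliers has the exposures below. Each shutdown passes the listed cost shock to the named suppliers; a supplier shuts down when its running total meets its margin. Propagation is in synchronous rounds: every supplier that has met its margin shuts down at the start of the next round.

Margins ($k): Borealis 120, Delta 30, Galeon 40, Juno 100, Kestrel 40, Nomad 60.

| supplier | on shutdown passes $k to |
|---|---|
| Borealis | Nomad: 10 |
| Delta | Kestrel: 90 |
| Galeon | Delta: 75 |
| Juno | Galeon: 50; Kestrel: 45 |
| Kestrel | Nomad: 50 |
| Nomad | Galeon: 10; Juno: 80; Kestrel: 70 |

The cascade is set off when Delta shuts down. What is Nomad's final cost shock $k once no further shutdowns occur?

Round 1 — Delta shuts down (initial).
  Kestrel: +90 → 90 ≥ 40
Round 2 — Kestrel shuts down.
  Nomad: +50 → 50 < 60
No further shutdowns.

50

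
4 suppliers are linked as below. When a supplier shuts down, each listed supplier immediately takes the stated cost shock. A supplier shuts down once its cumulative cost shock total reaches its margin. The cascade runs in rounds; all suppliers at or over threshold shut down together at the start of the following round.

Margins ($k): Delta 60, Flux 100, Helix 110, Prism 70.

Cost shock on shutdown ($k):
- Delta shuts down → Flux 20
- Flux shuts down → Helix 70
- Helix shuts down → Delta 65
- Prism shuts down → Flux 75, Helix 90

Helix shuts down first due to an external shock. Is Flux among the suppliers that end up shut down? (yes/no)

Round 1 — Helix shuts down (initial).
  Delta: +65 → 65 ≥ 60
Round 2 — Delta shuts down.
  Flux: +20 → 20 < 100
No further shutdowns.

no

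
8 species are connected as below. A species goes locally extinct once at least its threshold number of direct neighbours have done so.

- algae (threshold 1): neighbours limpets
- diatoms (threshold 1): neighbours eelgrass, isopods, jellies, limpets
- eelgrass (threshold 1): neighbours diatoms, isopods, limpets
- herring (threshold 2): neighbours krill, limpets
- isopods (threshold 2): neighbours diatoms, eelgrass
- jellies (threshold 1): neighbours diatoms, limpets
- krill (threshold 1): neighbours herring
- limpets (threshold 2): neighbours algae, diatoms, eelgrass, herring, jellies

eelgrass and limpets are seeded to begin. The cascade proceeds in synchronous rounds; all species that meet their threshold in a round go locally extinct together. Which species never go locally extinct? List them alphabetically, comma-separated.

herring, krill

Round 1 — eelgrass, limpets go locally extinct (initial).
Round 2 — checking thresholds:
  algae: 1 of 1 neighbours ≥ 1, goes locally extinct.
  diatoms: 2 of 4 neighbours ≥ 1, goes locally extinct.
  herring: 1 of 2 neighbours < 2, below threshold.
  isopods: 1 of 2 neighbours < 2, below threshold.
  jellies: 1 of 2 neighbours ≥ 1, goes locally extinct.
Round 3 — checking thresholds:
  herring: 1 of 2 neighbours < 2, below threshold.
  isopods: 2 of 2 neighbours ≥ 2, goes locally extinct.
Round 4 — no new extinctions; cascade stops.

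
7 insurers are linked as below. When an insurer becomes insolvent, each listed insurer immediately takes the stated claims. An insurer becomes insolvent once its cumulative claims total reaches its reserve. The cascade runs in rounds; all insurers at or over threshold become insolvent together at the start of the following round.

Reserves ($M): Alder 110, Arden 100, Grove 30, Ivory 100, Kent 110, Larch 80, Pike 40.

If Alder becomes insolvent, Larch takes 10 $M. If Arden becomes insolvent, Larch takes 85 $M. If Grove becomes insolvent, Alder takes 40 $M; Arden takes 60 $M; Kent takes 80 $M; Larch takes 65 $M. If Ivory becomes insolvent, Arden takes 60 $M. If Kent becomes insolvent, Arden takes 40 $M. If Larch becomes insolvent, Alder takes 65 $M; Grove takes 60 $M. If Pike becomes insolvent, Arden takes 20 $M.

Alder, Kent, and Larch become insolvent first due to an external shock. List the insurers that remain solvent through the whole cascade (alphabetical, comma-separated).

Round 1 — Alder, Kent, Larch become insolvent (initial).
  Arden: +40 → 40 < 100
  Grove: +60 → 60 ≥ 30
Round 2 — Grove becomes insolvent.
  Arden: +60 → 100 ≥ 100
Round 3 — Arden becomes insolvent.
No further insolvencies.

Ivory, Pike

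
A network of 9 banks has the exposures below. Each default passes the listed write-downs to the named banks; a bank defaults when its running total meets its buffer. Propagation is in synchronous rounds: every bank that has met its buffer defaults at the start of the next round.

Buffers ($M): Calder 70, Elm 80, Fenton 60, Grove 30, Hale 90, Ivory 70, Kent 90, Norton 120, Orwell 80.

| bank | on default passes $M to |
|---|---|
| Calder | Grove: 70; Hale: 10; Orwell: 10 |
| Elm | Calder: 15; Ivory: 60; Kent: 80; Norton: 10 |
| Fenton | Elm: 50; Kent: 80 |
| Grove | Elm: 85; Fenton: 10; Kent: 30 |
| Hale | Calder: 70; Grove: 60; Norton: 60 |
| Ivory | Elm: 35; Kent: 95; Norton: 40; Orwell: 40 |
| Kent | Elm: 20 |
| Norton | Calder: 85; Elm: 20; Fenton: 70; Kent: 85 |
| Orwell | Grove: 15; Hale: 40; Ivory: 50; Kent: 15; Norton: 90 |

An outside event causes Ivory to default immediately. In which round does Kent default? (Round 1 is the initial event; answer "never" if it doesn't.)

Round 1 — Ivory defaults (initial).
  Elm: +35 → 35 < 80
  Kent: +95 → 95 ≥ 90
  Norton: +40 → 40 < 120
  Orwell: +40 → 40 < 80
Round 2 — Kent defaults.
  Elm: +20 → 55 < 80
No further defaults.

2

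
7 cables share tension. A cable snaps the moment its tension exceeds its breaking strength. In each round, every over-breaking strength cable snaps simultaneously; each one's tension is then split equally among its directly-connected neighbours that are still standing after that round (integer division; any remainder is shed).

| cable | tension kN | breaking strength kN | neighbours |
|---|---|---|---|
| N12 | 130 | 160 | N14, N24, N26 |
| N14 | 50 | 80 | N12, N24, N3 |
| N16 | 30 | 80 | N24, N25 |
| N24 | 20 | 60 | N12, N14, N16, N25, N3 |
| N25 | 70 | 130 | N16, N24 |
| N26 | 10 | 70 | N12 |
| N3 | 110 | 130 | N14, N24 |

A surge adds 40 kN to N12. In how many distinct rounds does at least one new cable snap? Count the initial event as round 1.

Round 1 — N12 at 170 > 160. N12 snaps.
  N12 sheds 170 kN to N14, N24, N26: 56 each (2 lost).
    N14: 50+56 = 106 > 80
    N24: 20+56 = 76 > 60
    N26: 10+56 = 66 ≤ 70
Round 2 — N14, N24 snap.
  N14 sheds 106 kN to N3: 106 each.
    N3: 110+106 = 216 > 130
  N24 sheds 76 kN to N16, N25, N3: 25 each (1 lost).
    N16: 30+25 = 55 ≤ 80
    N25: 70+25 = 95 ≤ 130
    N3: 216+25 = 241 > 130
Round 3 — N3 snaps.
  N3 sheds 241 kN: no online neighbours, lost.
No further breaks.

3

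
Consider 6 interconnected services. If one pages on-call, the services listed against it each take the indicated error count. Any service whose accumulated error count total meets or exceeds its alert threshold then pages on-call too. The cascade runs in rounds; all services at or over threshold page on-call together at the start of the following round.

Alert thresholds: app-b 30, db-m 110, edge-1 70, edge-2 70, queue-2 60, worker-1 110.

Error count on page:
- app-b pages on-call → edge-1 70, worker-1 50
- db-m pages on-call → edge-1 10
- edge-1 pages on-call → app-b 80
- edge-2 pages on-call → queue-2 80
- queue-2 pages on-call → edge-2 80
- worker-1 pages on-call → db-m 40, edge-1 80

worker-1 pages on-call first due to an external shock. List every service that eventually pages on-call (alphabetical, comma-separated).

Round 1 — worker-1 pages on-call (initial).
  db-m: +40 → 40 < 110
  edge-1: +80 → 80 ≥ 70
Round 2 — edge-1 pages on-call.
  app-b: +80 → 80 ≥ 30
Round 3 — app-b pages on-call.
No further pages.

app-b, edge-1, worker-1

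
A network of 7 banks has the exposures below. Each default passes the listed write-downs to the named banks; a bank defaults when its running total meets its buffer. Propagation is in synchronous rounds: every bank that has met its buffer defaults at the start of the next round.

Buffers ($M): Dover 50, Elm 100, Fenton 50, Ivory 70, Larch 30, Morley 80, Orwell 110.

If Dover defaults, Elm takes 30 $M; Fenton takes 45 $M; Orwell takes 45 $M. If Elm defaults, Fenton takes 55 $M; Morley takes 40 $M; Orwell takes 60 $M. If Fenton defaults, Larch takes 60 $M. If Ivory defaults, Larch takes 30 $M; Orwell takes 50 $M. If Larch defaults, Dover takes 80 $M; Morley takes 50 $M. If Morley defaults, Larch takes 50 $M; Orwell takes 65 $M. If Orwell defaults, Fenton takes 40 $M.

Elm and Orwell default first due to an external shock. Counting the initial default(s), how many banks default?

6

Round 1 — Elm, Orwell default (initial).
  Fenton: +55+40 → 95 ≥ 50
  Morley: +40 → 40 < 80
Round 2 — Fenton defaults.
  Larch: +60 → 60 ≥ 30
Round 3 — Larch defaults.
  Dover: +80 → 80 ≥ 50
  Morley: +50 → 90 ≥ 80
Round 4 — Dover, Morley default.
No further defaults.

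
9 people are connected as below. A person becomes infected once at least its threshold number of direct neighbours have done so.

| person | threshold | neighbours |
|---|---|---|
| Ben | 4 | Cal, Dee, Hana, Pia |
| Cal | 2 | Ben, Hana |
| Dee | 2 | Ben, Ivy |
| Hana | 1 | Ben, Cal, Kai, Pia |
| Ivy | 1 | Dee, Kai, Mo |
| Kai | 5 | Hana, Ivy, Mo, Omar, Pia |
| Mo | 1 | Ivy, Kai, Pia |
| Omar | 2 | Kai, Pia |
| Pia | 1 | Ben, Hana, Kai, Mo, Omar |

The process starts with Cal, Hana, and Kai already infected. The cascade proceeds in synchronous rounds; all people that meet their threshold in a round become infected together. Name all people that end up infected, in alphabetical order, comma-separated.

Round 1 — Cal, Hana, Kai become infected (initial).
Round 2 — checking thresholds:
  Ben: 2 of 4 neighbours < 4, holds.
  Ivy: 1 of 3 neighbours ≥ 1, becomes infected.
  Mo: 1 of 3 neighbours ≥ 1, becomes infected.
  Omar: 1 of 2 neighbours < 2, holds.
  Pia: 2 of 5 neighbours ≥ 1, becomes infected.
Round 3 — checking thresholds:
  Ben: 3 of 4 neighbours < 4, holds.
  Dee: 1 of 2 neighbours < 2, holds.
  Omar: 2 of 2 neighbours ≥ 2, becomes infected.
Round 4 — no new infections; cascade stops.

Cal, Hana, Ivy, Kai, Mo, Omar, Pia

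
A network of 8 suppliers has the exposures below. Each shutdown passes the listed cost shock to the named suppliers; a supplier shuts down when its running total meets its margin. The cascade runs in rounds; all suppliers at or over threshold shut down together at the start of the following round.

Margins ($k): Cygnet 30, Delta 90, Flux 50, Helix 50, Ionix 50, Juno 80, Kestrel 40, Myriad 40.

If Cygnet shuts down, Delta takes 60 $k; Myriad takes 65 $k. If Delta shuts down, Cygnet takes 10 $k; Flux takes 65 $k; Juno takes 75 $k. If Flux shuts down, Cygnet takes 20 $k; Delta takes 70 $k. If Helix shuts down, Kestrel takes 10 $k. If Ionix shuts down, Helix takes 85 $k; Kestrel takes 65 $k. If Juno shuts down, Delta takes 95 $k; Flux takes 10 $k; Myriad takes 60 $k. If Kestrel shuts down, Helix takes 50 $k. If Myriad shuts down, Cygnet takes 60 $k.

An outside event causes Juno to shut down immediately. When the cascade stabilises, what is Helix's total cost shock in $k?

Round 1 — Juno shuts down (initial).
  Delta: +95 → 95 ≥ 90
  Flux: +10 → 10 < 50
  Myriad: +60 → 60 ≥ 40
Round 2 — Delta, Myriad shut down.
  Cygnet: +10+60 → 70 ≥ 30
  Flux: +65 → 75 ≥ 50
Round 3 — Cygnet, Flux shut down.
No further shutdowns.

0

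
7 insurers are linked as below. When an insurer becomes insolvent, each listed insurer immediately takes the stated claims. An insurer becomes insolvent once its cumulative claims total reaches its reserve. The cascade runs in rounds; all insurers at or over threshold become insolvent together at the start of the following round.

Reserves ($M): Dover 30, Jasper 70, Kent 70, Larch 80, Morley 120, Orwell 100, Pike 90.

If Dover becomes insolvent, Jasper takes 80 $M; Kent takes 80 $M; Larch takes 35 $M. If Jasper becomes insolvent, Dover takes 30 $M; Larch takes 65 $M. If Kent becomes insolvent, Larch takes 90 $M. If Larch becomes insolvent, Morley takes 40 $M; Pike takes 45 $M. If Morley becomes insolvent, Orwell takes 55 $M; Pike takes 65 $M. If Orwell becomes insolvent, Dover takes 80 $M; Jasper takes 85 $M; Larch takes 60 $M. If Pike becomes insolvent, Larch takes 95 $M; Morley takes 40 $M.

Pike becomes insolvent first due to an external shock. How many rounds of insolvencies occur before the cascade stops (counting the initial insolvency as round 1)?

2

Round 1 — Pike becomes insolvent (initial).
  Larch: +95 → 95 ≥ 80
  Morley: +40 → 40 < 120
Round 2 — Larch becomes insolvent.
  Morley: +40 → 80 < 120
No further insolvencies.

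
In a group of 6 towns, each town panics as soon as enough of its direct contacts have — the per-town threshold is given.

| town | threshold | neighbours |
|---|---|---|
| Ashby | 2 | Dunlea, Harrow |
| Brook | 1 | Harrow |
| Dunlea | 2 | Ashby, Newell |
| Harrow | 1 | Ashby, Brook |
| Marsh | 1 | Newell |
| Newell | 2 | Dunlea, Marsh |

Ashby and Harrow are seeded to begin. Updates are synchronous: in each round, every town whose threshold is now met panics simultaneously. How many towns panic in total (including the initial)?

Round 1 — Ashby, Harrow panic (initial).
Round 2 — checking thresholds:
  Brook: 1 of 1 neighbours ≥ 1, panics.
  Dunlea: 1 of 2 neighbours < 2, not yet.
Round 3 — no new panics; cascade stops.

3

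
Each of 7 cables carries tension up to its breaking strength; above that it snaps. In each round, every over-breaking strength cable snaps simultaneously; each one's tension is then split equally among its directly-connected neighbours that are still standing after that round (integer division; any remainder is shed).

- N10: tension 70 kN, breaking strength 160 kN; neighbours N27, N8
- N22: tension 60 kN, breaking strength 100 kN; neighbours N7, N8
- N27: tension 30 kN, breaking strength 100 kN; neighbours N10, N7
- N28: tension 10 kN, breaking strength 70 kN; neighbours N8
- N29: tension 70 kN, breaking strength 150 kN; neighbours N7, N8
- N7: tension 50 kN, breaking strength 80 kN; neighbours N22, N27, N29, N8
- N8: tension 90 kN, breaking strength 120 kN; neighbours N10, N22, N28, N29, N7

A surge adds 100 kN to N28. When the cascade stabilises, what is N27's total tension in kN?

Round 1 — N28 at 110 > 70. N28 snaps.
  N28 sheds 110 kN to N8: 110 each.
    N8: 90+110 = 200 > 120
Round 2 — N8 snaps.
  N8 sheds 200 kN to N10, N22, N29, N7: 50 each.
    N10: 70+50 = 120 ≤ 160
    N22: 60+50 = 110 > 100
    N29: 70+50 = 120 ≤ 150
    N7: 50+50 = 100 > 80
Round 3 — N22, N7 snap.
  N22 sheds 110 kN: no online neighbours, lost.
  N7 sheds 100 kN to N27, N29: 50 each.
    N27: 30+50 = 80 ≤ 100
    N29: 120+50 = 170 > 150
Round 4 — N29 snaps.
  N29 sheds 170 kN: no online neighbours, lost.
No further breaks.

80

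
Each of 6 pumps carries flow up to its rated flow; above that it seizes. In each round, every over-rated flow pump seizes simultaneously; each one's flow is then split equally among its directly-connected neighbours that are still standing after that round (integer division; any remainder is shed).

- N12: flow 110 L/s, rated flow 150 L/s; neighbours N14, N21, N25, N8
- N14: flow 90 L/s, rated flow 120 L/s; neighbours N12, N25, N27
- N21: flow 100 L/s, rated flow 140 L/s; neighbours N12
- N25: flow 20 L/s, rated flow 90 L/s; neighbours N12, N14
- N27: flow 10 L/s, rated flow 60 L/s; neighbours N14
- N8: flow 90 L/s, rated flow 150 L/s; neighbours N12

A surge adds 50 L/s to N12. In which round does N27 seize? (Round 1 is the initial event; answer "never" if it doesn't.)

3

Round 1 — N12 at 160 > 150. N12 seizes.
  N12 sheds 160 L/s to N14, N21, N25, N8: 40 each.
    N14: 90+40 = 130 > 120
    N21: 100+40 = 140 ≤ 140
    N25: 20+40 = 60 ≤ 90
    N8: 90+40 = 130 ≤ 150
Round 2 — N14 seizes.
  N14 sheds 130 L/s to N25, N27: 65 each.
    N25: 60+65 = 125 > 90
    N27: 10+65 = 75 > 60
Round 3 — N25, N27 seize.
  N25 sheds 125 L/s: no online neighbours, lost.
  N27 sheds 75 L/s: no online neighbours, lost.
No further seizures.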